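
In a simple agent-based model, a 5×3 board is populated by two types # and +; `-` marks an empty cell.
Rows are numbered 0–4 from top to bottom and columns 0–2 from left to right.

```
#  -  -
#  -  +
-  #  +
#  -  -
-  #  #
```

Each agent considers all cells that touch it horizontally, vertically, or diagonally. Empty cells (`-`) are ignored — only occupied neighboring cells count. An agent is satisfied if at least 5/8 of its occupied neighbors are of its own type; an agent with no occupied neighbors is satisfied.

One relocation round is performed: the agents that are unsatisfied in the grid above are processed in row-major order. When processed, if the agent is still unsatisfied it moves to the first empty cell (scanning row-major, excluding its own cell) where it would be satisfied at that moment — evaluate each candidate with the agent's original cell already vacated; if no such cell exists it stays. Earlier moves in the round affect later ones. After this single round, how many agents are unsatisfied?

Initially unsatisfied (in order): (1,2), (2,1), (2,2).
  (1,2) → (0,2).
  (2,1): now satisfied by earlier moves; stays.
  (2,2): no empty cell satisfies it; stays.
Resulting grid:
# - +
# - -
- # +
# - -
- # #
Unsatisfied now: (2,2).

1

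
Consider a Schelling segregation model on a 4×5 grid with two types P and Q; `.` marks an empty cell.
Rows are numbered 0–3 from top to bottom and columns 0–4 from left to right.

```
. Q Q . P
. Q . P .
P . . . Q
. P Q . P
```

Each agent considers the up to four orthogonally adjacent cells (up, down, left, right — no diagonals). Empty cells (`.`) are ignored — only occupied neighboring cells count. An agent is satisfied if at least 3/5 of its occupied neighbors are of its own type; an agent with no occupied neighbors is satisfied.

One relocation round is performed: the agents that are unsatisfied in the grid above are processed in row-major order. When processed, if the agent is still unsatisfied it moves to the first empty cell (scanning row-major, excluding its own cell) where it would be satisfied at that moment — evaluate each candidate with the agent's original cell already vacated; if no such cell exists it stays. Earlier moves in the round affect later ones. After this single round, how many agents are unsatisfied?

Initially unsatisfied (in order): (2,4), (3,1), (3,2), (3,4).
  (2,4) → (0,0).
  (3,1) → (0,3).
  (3,2): now satisfied by earlier moves; stays.
  (3,4): now satisfied by earlier moves; stays.
Resulting grid:
Q Q Q P P
. Q . P .
P . . . .
. . Q . P
Unsatisfied now: (0,2).

1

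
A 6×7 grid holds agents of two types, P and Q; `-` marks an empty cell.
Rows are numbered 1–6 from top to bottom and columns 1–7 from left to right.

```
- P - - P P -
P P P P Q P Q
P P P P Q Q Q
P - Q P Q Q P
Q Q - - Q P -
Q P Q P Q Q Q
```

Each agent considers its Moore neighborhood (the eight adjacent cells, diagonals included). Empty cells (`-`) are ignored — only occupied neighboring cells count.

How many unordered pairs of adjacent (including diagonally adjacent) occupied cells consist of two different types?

38

Scan each occupied cell's neighbors to the right and below (and the two forward diagonals) so each pair is counted once.
Row 1: P(1,2)–P(2,2)= P(1,2)–P(2,3)= P(1,2)–P(2,1)= P(1,5)–P(1,6)= P(1,5)–Q(2,5)≠ P(1,5)–P(2,6)= P(1,5)–P(2,4)= P(1,6)–P(2,6)= P(1,6)–Q(2,7)≠ P(1,6)–Q(2,5)≠  → 3/10 unlike.
Row 2: P(2,1)–P(2,2)= P(2,1)–P(3,1)= P(2,1)–P(3,2)= P(2,2)–P(2,3)= P(2,2)–P(3,2)= P(2,2)–P(3,3)= P(2,2)–P(3,1)= P(2,3)–P(2,4)= P(2,3)–P(3,3)= P(2,3)–P(3,4)= P(2,3)–P(3,2)= P(2,4)–Q(2,5)≠ P(2,4)–P(3,4)= P(2,4)–Q(3,5)≠ P(2,4)–P(3,3)= Q(2,5)–P(2,6)≠ Q(2,5)–Q(3,5)= Q(2,5)–Q(3,6)= Q(2,5)–P(3,4)≠ P(2,6)–Q(2,7)≠ P(2,6)–Q(3,6)≠ P(2,6)–Q(3,7)≠ P(2,6)–Q(3,5)≠ Q(2,7)–Q(3,7)= Q(2,7)–Q(3,6)=  → 8/25 unlike.
Row 3: P(3,1)–P(3,2)= P(3,1)–P(4,1)= P(3,2)–P(3,3)= P(3,2)–Q(4,3)≠ P(3,2)–P(4,1)= P(3,3)–P(3,4)= P(3,3)–Q(4,3)≠ P(3,3)–P(4,4)= P(3,4)–Q(3,5)≠ P(3,4)–P(4,4)= P(3,4)–Q(4,5)≠ P(3,4)–Q(4,3)≠ Q(3,5)–Q(3,6)= Q(3,5)–Q(4,5)= Q(3,5)–Q(4,6)= Q(3,5)–P(4,4)≠ Q(3,6)–Q(3,7)= Q(3,6)–Q(4,6)= Q(3,6)–P(4,7)≠ Q(3,6)–Q(4,5)= Q(3,7)–P(4,7)≠ Q(3,7)–Q(4,6)=  → 8/22 unlike.
Row 4: P(4,1)–Q(5,1)≠ P(4,1)–Q(5,2)≠ Q(4,3)–P(4,4)≠ Q(4,3)–Q(5,2)= P(4,4)–Q(4,5)≠ P(4,4)–Q(5,5)≠ Q(4,5)–Q(4,6)= Q(4,5)–Q(5,5)= Q(4,5)–P(5,6)≠ Q(4,6)–P(4,7)≠ Q(4,6)–P(5,6)≠ Q(4,6)–Q(5,5)= P(4,7)–P(5,6)=  → 8/13 unlike.
Row 5: Q(5,1)–Q(5,2)= Q(5,1)–Q(6,1)= Q(5,1)–P(6,2)≠ Q(5,2)–P(6,2)≠ Q(5,2)–Q(6,3)= Q(5,2)–Q(6,1)= Q(5,5)–P(5,6)≠ Q(5,5)–Q(6,5)= Q(5,5)–Q(6,6)= Q(5,5)–P(6,4)≠ P(5,6)–Q(6,6)≠ P(5,6)–Q(6,7)≠ P(5,6)–Q(6,5)≠  → 7/13 unlike.
Row 6: Q(6,1)–P(6,2)≠ P(6,2)–Q(6,3)≠ Q(6,3)–P(6,4)≠ P(6,4)–Q(6,5)≠ Q(6,5)–Q(6,6)= Q(6,6)–Q(6,7)=  → 4/6 unlike.
Total adjacent occupied pairs: 89; unlike-type pairs: 38.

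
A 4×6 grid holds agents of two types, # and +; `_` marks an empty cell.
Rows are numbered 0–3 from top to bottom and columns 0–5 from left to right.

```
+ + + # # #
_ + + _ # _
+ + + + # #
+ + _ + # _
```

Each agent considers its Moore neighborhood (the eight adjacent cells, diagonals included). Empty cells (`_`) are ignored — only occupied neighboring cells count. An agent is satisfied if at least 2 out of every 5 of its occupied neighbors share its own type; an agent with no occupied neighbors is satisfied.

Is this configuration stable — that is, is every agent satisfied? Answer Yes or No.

Yes

(0,0)+ 2/2 satisfied
(0,1)+ 4/4 satisfied
(0,2)+ 3/4 satisfied
(0,3)# 2/4 satisfied
(0,4)# 3/3 satisfied
(0,5)# 2/2 satisfied
(1,1)+ 7/7 satisfied
(1,2)+ 6/7 satisfied
(1,4)# 5/6 satisfied
(2,0)+ 4/4 satisfied
(2,1)+ 6/6 satisfied
(2,2)+ 6/6 satisfied
(2,3)+ 3/6 satisfied
(2,4)# 3/5 satisfied
(2,5)# 3/3 satisfied
(3,0)+ 3/3 satisfied
(3,1)+ 4/4 satisfied
(3,3)+ 2/4 satisfied
(3,4)# 2/4 satisfied
All meet the threshold, so the configuration is stable.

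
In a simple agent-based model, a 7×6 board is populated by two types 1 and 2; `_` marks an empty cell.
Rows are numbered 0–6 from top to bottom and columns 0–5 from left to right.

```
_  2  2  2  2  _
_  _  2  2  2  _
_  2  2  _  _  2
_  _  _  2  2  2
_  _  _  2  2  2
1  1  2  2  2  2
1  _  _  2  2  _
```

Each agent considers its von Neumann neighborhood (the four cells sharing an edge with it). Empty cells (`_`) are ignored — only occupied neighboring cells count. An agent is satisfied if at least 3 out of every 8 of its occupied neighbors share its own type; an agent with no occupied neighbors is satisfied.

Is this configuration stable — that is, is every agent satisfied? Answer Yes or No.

Yes

(0,1)2 1/1 ok
(0,2)2 3/3 ok
(0,3)2 3/3 ok
(0,4)2 2/2 ok
(1,2)2 3/3 ok
(1,3)2 3/3 ok
(1,4)2 2/2 ok
(2,1)2 1/1 ok
(2,2)2 2/2 ok
(2,5)2 1/1 ok
(3,3)2 2/2 ok
(3,4)2 3/3 ok
(3,5)2 3/3 ok
(4,3)2 3/3 ok
(4,4)2 4/4 ok
(4,5)2 3/3 ok
(5,0)1 2/2 ok
(5,1)1 1/2 ok
(5,2)2 1/2 ok
(5,3)2 4/4 ok
(5,4)2 4/4 ok
(5,5)2 2/2 ok
(6,0)1 1/1 ok
(6,3)2 2/2 ok
(6,4)2 2/2 ok
All meet the threshold, so the configuration is stable.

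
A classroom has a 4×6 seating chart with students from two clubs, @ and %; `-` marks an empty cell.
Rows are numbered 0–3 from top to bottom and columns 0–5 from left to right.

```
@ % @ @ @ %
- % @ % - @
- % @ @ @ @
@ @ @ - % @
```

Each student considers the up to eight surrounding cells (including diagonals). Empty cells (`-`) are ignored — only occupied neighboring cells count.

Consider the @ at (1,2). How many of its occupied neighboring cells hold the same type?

4

Occupied neighbors of (1,2): (0,1)=%, (0,2)=@, (0,3)=@, (1,1)=%, (1,3)=%, (2,1)=%, (2,2)=@, (2,3)=@.
Same type (@): 4 of 8.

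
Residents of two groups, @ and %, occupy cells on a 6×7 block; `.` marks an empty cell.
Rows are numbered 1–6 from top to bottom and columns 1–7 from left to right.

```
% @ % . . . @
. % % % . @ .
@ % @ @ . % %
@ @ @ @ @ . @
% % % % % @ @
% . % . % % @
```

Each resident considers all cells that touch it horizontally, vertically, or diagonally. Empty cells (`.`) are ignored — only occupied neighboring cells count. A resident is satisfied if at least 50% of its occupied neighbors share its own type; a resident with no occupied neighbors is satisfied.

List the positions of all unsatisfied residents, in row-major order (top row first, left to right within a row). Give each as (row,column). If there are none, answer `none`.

(1,2), (2,6), (3,2), (3,6), (3,7), (4,1), (6,6)

Row 1: (1,1)% 1/2 satisfied · (1,2)@ 0/4 not · (1,3)% 3/4 satisfied · (1,7)@ 1/1 satisfied
Row 2: (2,2)% 4/7 satisfied · (2,3)% 4/7 satisfied · (2,4)% 2/4 satisfied · (2,6)@ 1/3 not
Row 3: (3,1)@ 2/4 satisfied · (3,2)% 2/7 not · (3,3)@ 4/8 satisfied · (3,4)@ 4/6 satisfied · (3,6)% 1/4 not · (3,7)% 1/3 not
Row 4: (4,1)@ 2/5 not · (4,2)@ 4/8 satisfied · (4,3)@ 4/8 satisfied · (4,4)@ 4/7 satisfied · (4,5)@ 3/6 satisfied · (4,7)@ 2/4 satisfied
Row 5: (5,1)% 2/4 satisfied · (5,2)% 4/7 satisfied · (5,3)% 3/6 satisfied · (5,4)% 4/7 satisfied · (5,5)% 3/6 satisfied · (5,6)@ 4/7 satisfied · (5,7)@ 3/4 satisfied
Row 6: (6,1)% 2/2 satisfied · (6,3)% 3/3 satisfied · (6,5)% 3/4 satisfied · (6,6)% 2/5 not · (6,7)@ 2/3 satisfied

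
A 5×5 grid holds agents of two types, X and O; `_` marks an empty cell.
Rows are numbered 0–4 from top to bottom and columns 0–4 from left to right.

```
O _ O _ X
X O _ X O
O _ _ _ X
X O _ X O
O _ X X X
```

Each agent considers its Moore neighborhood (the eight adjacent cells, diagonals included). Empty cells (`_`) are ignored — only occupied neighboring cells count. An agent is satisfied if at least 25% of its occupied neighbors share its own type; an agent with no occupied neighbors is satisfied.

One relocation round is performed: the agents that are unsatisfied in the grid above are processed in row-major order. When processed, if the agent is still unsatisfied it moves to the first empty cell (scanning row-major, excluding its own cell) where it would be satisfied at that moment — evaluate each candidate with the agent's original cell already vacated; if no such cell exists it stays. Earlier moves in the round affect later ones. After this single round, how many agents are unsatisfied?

0

Initially unsatisfied (in order): (1,0), (1,4), (3,0), (3,4).
  (1,0) → (0,3).
  (1,4) → (0,1).
  (3,0) → (1,2).
  (3,4) → (1,0).
Resulting grid:
O O O X X
O O X X _
O _ _ _ X
_ O _ X _
O _ X X X
All satisfied now.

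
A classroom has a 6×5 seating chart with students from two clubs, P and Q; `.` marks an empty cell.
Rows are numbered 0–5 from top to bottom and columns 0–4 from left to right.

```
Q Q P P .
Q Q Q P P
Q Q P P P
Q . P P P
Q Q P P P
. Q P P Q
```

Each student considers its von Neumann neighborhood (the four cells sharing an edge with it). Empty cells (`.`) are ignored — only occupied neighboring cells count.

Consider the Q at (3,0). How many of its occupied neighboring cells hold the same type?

Occupied neighbors of (3,0): (2,0)=Q, (4,0)=Q.
Same type (Q): 2 of 2.

2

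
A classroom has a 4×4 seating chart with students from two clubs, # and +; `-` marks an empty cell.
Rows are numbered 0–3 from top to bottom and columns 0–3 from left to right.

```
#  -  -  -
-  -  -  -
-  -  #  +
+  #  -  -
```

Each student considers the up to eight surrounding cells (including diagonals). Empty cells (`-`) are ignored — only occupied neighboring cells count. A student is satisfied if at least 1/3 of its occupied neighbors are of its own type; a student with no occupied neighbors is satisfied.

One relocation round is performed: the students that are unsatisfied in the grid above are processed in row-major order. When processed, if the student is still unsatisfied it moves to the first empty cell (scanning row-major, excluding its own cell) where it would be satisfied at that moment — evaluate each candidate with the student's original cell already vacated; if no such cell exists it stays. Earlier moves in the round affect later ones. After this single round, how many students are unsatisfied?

Initially unsatisfied (in order): (2,3), (3,0).
  (2,3) → (0,2).
  (3,0) → (0,1).
Resulting grid:
# + + -
- - - -
- - # -
- # - -
Unsatisfied now: (0,0).

1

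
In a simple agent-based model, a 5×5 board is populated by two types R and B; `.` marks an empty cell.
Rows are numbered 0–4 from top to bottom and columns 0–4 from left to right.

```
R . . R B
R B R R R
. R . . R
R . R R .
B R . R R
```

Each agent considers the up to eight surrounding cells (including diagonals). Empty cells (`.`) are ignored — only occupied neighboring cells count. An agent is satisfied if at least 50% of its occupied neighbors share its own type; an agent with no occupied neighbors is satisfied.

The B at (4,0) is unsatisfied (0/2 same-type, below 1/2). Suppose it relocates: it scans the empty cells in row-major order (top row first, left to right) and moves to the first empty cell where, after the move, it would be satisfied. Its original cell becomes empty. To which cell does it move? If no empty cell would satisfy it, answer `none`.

none

Vacating (4,0). Empty cells in order:
  (0,1): 1/4 same-type → still unsatisfied.
  (0,2): 1/4 same-type → still unsatisfied.
  (2,0): 1/4 same-type → still unsatisfied.
  (2,2): 1/6 same-type → still unsatisfied.
  (2,3): 0/6 same-type → still unsatisfied.
  (3,1): 0/4 same-type → still unsatisfied.
  (3,4): 0/4 same-type → still unsatisfied.
  (4,2): 0/4 same-type → still unsatisfied.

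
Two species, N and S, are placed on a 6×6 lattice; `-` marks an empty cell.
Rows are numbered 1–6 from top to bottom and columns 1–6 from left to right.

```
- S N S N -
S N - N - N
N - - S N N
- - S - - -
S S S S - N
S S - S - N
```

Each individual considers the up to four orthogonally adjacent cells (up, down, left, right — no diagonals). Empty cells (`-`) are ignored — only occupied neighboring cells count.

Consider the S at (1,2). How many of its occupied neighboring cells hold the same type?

0

Occupied neighbors of (1,2): (2,2)=N, (1,3)=N.
Same type (S): 0 of 2.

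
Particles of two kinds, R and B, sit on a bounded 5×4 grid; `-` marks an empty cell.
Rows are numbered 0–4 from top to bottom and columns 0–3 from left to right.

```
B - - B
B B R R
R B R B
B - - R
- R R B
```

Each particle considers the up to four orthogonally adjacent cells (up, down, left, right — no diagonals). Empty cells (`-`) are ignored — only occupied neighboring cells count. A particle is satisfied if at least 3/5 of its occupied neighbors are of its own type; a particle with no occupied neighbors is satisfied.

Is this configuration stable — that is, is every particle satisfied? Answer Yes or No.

No

(0,0)B 1/1 ✓
(0,3)B 0/1 ✗
(1,0)B 2/3 ✓
(1,1)B 2/3 ✓
(1,2)R 2/3 ✓
(1,3)R 1/3 ✗
(2,0)R 0/3 ✗
(2,1)B 1/3 ✗
(2,2)R 1/3 ✗
(2,3)B 0/3 ✗
(3,0)B 0/1 ✗
(3,3)R 0/2 ✗
(4,1)R 1/1 ✓
(4,2)R 1/2 ✗
(4,3)B 0/2 ✗
For instance (0,3) has only 0/1 same-type neighbors, below 3/5.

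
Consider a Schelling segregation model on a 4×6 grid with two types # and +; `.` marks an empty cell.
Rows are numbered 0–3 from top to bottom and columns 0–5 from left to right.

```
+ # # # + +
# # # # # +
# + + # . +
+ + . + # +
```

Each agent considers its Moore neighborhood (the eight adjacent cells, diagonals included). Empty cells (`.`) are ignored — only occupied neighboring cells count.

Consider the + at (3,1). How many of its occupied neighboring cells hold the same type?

Occupied neighbors of (3,1): (2,0)=#, (2,1)=+, (2,2)=+, (3,0)=+.
Same type (+): 3 of 4.

3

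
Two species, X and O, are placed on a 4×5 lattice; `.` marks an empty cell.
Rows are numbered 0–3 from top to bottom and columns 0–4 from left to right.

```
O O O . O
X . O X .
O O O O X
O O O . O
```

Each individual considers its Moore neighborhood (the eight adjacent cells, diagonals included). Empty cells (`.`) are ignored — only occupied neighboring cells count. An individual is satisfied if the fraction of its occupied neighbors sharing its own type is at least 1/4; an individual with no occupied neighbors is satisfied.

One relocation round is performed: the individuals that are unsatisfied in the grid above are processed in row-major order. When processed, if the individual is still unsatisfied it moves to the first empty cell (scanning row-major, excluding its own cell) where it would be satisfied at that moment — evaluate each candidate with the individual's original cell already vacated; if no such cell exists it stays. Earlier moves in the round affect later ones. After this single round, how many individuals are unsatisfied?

0

Initially unsatisfied (in order): (0,4), (1,0), (1,3).
  (0,4) → (0,3).
  (1,0) → (0,4).
  (1,3): now satisfied by earlier moves; stays.
Resulting grid:
O O O O X
. . O X .
O O O O X
O O O . O
All satisfied now.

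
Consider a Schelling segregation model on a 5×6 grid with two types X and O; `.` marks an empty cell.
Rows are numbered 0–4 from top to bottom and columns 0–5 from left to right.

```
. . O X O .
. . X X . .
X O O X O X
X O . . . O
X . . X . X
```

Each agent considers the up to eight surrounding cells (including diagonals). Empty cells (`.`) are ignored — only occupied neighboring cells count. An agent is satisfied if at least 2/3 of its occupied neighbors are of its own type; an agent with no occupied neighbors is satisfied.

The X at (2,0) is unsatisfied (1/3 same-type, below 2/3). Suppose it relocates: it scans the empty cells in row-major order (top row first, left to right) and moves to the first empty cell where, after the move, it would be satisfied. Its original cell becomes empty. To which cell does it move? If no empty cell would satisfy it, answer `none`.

Vacating (2,0). Empty cells in order:
  (0,0): 0/0 same-type → satisfied — stop here.

(0,0)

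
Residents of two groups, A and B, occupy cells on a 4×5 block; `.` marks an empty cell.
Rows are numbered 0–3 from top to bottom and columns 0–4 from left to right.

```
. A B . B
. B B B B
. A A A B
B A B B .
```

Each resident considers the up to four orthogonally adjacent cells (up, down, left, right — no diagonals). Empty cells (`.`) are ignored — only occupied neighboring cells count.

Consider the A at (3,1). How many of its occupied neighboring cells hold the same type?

Occupied neighbors of (3,1): (2,1)=A, (3,0)=B, (3,2)=B.
Same type (A): 1 of 3.

1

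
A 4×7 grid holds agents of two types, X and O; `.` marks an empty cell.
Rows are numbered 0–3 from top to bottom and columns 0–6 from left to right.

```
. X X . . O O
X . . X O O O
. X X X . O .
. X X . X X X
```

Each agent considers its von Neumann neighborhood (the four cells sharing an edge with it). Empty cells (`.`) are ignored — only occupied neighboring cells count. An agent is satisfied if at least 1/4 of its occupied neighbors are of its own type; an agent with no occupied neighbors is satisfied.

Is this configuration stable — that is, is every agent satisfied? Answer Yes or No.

Yes

Row 0: (0,1)X 1/1 ✓ · (0,2)X 1/1 ✓ · (0,5)O 2/2 ✓ · (0,6)O 2/2 ✓
Row 1: (1,0)X 0/0 ✓ · (1,3)X 1/2 ✓ · (1,4)O 1/2 ✓ · (1,5)O 4/4 ✓ · (1,6)O 2/2 ✓
Row 2: (2,1)X 2/2 ✓ · (2,2)X 3/3 ✓ · (2,3)X 2/2 ✓ · (2,5)O 1/2 ✓
Row 3: (3,1)X 2/2 ✓ · (3,2)X 2/2 ✓ · (3,4)X 1/1 ✓ · (3,5)X 2/3 ✓ · (3,6)X 1/1 ✓
All meet the threshold, so the configuration is stable.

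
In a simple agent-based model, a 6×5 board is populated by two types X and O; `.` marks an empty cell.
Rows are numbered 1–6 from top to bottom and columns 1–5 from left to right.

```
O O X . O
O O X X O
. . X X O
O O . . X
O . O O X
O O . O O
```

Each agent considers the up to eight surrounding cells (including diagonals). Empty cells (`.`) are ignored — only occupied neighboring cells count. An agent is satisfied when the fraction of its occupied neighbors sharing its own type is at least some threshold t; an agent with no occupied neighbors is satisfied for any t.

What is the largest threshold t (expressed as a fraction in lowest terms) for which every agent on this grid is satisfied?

Row 1: (1,1)O 3/3 · (1,2)O 3/5 · (1,3)X 2/4 · (1,5)O 1/2
Row 2: (2,1)O 3/3 · (2,2)O 3/6 · (2,3)X 4/6 · (2,4)X 4/7 · (2,5)O 2/4
Row 3: (3,3)X 3/5 · (3,4)X 4/6 · (3,5)O 1/4
Row 4: (4,1)O 2/2 · (4,2)O 3/4 · (4,5)X 2/4
Row 5: (5,1)O 4/4 · (5,3)O 4/4 · (5,4)O 3/5 · (5,5)X 1/4
Row 6: (6,1)O 2/2 · (6,2)O 3/3 · (6,4)O 3/4 · (6,5)O 2/3
The smallest same-type fraction is 1/4 at (3,5), which reduces to 1/4. Any threshold above that leaves this agent unsatisfied.

1/4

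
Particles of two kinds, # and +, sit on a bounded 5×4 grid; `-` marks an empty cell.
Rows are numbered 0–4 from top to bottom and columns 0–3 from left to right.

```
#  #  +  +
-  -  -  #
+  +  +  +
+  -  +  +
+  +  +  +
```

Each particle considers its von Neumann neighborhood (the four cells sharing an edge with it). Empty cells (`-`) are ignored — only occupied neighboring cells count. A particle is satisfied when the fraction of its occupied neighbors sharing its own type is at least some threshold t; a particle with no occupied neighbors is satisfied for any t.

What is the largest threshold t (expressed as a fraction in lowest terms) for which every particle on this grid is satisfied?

0/1

(0,0)# 1/1
(0,1)# 1/2
(0,2)+ 1/2
(0,3)+ 1/2
(1,3)# 0/2
(2,0)+ 2/2
(2,1)+ 2/2
(2,2)+ 3/3
(2,3)+ 2/3
(3,0)+ 2/2
(3,2)+ 3/3
(3,3)+ 3/3
(4,0)+ 2/2
(4,1)+ 2/2
(4,2)+ 3/3
(4,3)+ 2/2
The smallest same-type fraction is 0/2 at (1,3), which reduces to 0/1. Any threshold above that leaves this particle unsatisfied.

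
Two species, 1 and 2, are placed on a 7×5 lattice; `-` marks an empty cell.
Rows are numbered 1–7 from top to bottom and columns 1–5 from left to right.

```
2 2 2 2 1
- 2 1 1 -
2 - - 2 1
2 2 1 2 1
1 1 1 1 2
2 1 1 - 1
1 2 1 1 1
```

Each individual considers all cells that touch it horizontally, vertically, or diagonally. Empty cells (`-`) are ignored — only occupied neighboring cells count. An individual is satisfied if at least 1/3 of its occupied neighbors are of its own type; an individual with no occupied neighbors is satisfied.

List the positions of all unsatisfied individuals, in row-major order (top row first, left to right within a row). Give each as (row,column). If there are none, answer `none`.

(1,4), (2,3), (3,4), (4,4), (5,5), (6,1), (7,2)

(1,1)2 2/2 ✓
(1,2)2 3/4 ✓
(1,3)2 3/5 ✓
(1,4)2 1/4 ✗
(1,5)1 1/2 ✓
(2,2)2 4/5 ✓
(2,3)1 1/6 ✗
(2,4)1 3/6 ✓
(3,1)2 3/3 ✓
(3,4)2 1/6 ✗
(3,5)1 2/4 ✓
(4,1)2 2/4 ✓
(4,2)2 2/6 ✓
(4,3)1 3/6 ✓
(4,4)2 2/7 ✗
(4,5)1 2/5 ✓
(5,1)1 2/5 ✓
(5,2)1 5/8 ✓
(5,3)1 5/7 ✓
(5,4)1 5/7 ✓
(5,5)2 1/4 ✗
(6,1)2 1/5 ✗
(6,2)1 6/8 ✓
(6,3)1 6/7 ✓
(6,5)1 3/4 ✓
(7,1)1 1/3 ✓
(7,2)2 1/5 ✗
(7,3)1 3/4 ✓
(7,4)1 4/4 ✓
(7,5)1 2/2 ✓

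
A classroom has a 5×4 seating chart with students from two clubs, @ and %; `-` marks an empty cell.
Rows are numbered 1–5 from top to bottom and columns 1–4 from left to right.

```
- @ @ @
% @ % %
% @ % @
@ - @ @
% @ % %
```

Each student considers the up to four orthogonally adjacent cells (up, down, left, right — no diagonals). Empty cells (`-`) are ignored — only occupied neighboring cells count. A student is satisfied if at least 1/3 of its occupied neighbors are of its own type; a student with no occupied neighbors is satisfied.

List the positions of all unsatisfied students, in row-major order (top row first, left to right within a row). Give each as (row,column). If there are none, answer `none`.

(3,3), (4,1), (5,1), (5,2)

Row 1: (1,2)@ 2/2 satisfied · (1,3)@ 2/3 satisfied · (1,4)@ 1/2 satisfied
Row 2: (2,1)% 1/2 satisfied · (2,2)@ 2/4 satisfied · (2,3)% 2/4 satisfied · (2,4)% 1/3 satisfied
Row 3: (3,1)% 1/3 satisfied · (3,2)@ 1/3 satisfied · (3,3)% 1/4 not · (3,4)@ 1/3 satisfied
Row 4: (4,1)@ 0/2 not · (4,3)@ 1/3 satisfied · (4,4)@ 2/3 satisfied
Row 5: (5,1)% 0/2 not · (5,2)@ 0/2 not · (5,3)% 1/3 satisfied · (5,4)% 1/2 satisfied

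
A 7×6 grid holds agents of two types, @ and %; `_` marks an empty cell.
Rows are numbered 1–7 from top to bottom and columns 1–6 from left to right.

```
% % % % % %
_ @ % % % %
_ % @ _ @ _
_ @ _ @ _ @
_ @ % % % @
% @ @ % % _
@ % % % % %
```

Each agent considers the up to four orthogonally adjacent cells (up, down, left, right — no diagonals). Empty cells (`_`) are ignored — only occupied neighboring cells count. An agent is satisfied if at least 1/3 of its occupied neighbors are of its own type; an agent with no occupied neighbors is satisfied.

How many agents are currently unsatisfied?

(1,1)% 1/1 ok
(1,2)% 2/3 ok
(1,3)% 3/3 ok
(1,4)% 3/3 ok
(1,5)% 3/3 ok
(1,6)% 2/2 ok
(2,2)@ 0/3 unhappy
(2,3)% 2/4 ok
(2,4)% 3/3 ok
(2,5)% 3/4 ok
(2,6)% 2/2 ok
(3,2)% 0/3 unhappy
(3,3)@ 0/2 unhappy
(3,5)@ 0/1 unhappy
(4,2)@ 1/2 ok
(4,4)@ 0/1 unhappy
(4,6)@ 1/1 ok
(5,2)@ 2/3 ok
(5,3)% 1/3 ok
(5,4)% 3/4 ok
(5,5)% 2/3 ok
(5,6)@ 1/2 ok
(6,1)% 0/2 unhappy
(6,2)@ 2/4 ok
(6,3)@ 1/4 unhappy
(6,4)% 3/4 ok
(6,5)% 3/3 ok
(7,1)@ 0/2 unhappy
(7,2)% 1/3 ok
(7,3)% 2/3 ok
(7,4)% 3/3 ok
(7,5)% 3/3 ok
(7,6)% 1/1 ok
Unsatisfied: (2,2), (3,2), (3,3), (3,5), (4,4), (6,1), (6,3), (7,1) — 8 in total.

8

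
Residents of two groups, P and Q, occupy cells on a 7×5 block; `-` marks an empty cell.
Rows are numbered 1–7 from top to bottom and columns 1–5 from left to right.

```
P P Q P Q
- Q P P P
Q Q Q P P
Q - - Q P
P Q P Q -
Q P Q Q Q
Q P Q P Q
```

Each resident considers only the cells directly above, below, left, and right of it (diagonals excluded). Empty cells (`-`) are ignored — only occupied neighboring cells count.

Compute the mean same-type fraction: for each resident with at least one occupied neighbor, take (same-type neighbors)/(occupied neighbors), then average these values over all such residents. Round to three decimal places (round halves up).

0.460

Row 1: (1,1)P 1/1 · (1,2)P 1/3 · (1,3)Q 0/3 · (1,4)P 1/3 · (1,5)Q 0/2
Row 2: (2,2)Q 1/3 · (2,3)P 1/4 · (2,4)P 4/4 · (2,5)P 2/3
Row 3: (3,1)Q 2/2 · (3,2)Q 3/3 · (3,3)Q 1/3 · (3,4)P 2/4 · (3,5)P 3/3
Row 4: (4,1)Q 1/2 · (4,4)Q 1/3 · (4,5)P 1/2
Row 5: (5,1)P 0/3 · (5,2)Q 0/3 · (5,3)P 0/3 · (5,4)Q 2/3
Row 6: (6,1)Q 1/3 · (6,2)P 1/4 · (6,3)Q 2/4 · (6,4)Q 3/4 · (6,5)Q 2/2
Row 7: (7,1)Q 1/2 · (7,2)P 1/3 · (7,3)Q 1/3 · (7,4)P 0/3 · (7,5)Q 1/2
Sum over 31 residents: 1/1 + 1/3 + 0/3 + 1/3 + 0/2 + 1/3 + 1/4 + 4/4 + 2/3 + 2/2 + 3/3 + 1/3 + 2/4 + 3/3 + 1/2 + 1/3 + 1/2 + 0/3 + 0/3 + 0/3 + 2/3 + 1/3 + 1/4 + 2/4 + 3/4 + 2/2 + 1/2 + 1/3 + 1/3 + 0/3 + 1/2 = 57/4; mean = 57/4 ÷ 31 = 57/124 = 0.459677… → 0.460.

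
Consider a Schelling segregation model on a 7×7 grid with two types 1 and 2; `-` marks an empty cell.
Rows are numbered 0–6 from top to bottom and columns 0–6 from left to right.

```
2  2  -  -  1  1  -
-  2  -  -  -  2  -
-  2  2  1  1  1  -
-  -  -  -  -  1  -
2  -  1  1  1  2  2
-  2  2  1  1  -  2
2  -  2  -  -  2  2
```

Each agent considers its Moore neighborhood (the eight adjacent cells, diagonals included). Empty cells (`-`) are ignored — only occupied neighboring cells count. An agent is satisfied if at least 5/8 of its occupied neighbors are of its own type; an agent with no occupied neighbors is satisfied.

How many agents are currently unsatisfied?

(0,0)2 2/2 ok
(0,1)2 2/2 ok
(0,4)1 1/2 unhappy
(0,5)1 1/2 unhappy
(1,1)2 4/4 ok
(1,5)2 0/4 unhappy
(2,1)2 2/2 ok
(2,2)2 2/3 ok
(2,3)1 1/2 unhappy
(2,4)1 3/4 ok
(2,5)1 2/3 ok
(3,5)1 3/5 unhappy
(4,0)2 1/1 ok
(4,2)1 2/4 unhappy
(4,3)1 4/5 ok
(4,4)1 4/5 ok
(4,5)2 2/5 unhappy
(4,6)2 2/3 ok
(5,1)2 4/5 ok
(5,2)2 2/5 unhappy
(5,3)1 4/6 ok
(5,4)1 3/5 unhappy
(5,6)2 4/4 ok
(6,0)2 1/1 ok
(6,2)2 2/3 ok
(6,5)2 2/3 ok
(6,6)2 2/2 ok
Unsatisfied: (0,4), (0,5), (1,5), (2,3), (3,5), (4,2), (4,5), (5,2), (5,4) — 9 in total.

9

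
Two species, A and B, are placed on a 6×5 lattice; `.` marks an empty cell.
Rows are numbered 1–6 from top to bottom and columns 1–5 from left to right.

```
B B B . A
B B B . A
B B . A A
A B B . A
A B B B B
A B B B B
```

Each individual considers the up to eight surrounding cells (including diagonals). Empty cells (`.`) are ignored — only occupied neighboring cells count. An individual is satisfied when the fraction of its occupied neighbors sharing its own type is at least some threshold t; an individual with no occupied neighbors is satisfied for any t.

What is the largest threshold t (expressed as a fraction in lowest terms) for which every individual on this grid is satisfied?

Row 1: (1,1)B 3/3 · (1,2)B 5/5 · (1,3)B 3/3 · (1,5)A 1/1
Row 2: (2,1)B 5/5 · (2,2)B 7/7 · (2,3)B 4/5 · (2,5)A 3/3
Row 3: (3,1)B 4/5 · (3,2)B 6/7 · (3,4)A 3/5 · (3,5)A 3/3
Row 4: (4,1)A 1/5 · (4,2)B 5/7 · (4,3)B 5/6 · (4,5)A 2/4
Row 5: (5,1)A 2/5 · (5,2)B 5/8 · (5,3)B 7/7 · (5,4)B 6/7 · (5,5)B 3/4
Row 6: (6,1)A 1/3 · (6,2)B 3/5 · (6,3)B 5/5 · (6,4)B 5/5 · (6,5)B 3/3
The smallest same-type fraction is 1/5 at (4,1), which reduces to 1/5. Any threshold above that leaves this individual unsatisfied.

1/5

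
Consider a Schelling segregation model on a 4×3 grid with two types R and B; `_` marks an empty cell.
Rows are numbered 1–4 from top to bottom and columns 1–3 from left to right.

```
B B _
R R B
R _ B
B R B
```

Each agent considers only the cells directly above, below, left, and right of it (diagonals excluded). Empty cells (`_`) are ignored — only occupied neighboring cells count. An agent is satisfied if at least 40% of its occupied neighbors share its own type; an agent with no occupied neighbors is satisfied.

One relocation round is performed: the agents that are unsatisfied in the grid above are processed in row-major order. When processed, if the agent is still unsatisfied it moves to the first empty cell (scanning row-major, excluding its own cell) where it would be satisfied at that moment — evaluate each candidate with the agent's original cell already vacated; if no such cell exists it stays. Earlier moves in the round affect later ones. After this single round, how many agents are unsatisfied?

Initially unsatisfied (in order): (2,2), (4,1), (4,2).
  (2,2) → (3,2).
  (4,1) → (1,3).
  (4,2): now satisfied by earlier moves; stays.
Resulting grid:
B B B
R _ B
R R B
_ R B
All satisfied now.

0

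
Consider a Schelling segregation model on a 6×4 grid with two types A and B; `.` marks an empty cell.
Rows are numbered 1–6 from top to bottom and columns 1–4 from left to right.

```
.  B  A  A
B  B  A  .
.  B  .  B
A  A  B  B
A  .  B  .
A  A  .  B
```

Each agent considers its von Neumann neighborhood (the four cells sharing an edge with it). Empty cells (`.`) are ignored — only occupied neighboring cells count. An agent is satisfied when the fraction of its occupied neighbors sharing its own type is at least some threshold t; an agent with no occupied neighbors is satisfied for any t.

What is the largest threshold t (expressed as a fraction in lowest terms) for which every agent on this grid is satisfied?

1/3

Row 1: (1,2)B 1/2 · (1,3)A 2/3 · (1,4)A 1/1
Row 2: (2,1)B 1/1 · (2,2)B 3/4 · (2,3)A 1/2
Row 3: (3,2)B 1/2 · (3,4)B 1/1
Row 4: (4,1)A 2/2 · (4,2)A 1/3 · (4,3)B 2/3 · (4,4)B 2/2
Row 5: (5,1)A 2/2 · (5,3)B 1/1
Row 6: (6,1)A 2/2 · (6,2)A 1/1 · (6,4)B — no occupied neighbors
The smallest same-type fraction is 1/3 at (4,2), which reduces to 1/3. Any threshold above that leaves this agent unsatisfied.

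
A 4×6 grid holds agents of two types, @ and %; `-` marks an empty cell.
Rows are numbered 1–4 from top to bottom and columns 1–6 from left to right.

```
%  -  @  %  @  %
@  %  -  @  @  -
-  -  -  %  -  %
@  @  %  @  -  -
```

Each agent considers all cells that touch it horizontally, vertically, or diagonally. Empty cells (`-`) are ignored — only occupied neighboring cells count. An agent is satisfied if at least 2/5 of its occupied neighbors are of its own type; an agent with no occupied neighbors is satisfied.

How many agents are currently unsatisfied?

Row 1: (1,1)% 1/2 ✓ · (1,3)@ 1/3 ✗ · (1,4)% 0/4 ✗ · (1,5)@ 2/4 ✓ · (1,6)% 0/2 ✗
Row 2: (2,1)@ 0/2 ✗ · (2,2)% 1/3 ✗ · (2,4)@ 3/5 ✓ · (2,5)@ 2/6 ✗
Row 3: (3,4)% 1/4 ✗ · (3,6)% 0/1 ✗
Row 4: (4,1)@ 1/1 ✓ · (4,2)@ 1/2 ✓ · (4,3)% 1/3 ✗ · (4,4)@ 0/2 ✗
Unsatisfied: (1,3), (1,4), (1,6), (2,1), (2,2), (2,5), (3,4), (3,6), (4,3), (4,4) — 10 in total.

10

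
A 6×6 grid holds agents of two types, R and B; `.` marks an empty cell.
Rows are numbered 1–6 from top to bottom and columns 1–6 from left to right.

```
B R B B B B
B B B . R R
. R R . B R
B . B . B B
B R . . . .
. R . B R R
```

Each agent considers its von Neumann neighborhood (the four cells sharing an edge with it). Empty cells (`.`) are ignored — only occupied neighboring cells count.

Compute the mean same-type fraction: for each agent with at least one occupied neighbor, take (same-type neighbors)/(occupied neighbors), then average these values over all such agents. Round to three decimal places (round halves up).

0.560

Row 1: (1,1)B 1/2 · (1,2)R 0/3 · (1,3)B 2/3 · (1,4)B 2/2 · (1,5)B 2/3 · (1,6)B 1/2
Row 2: (2,1)B 2/2 · (2,2)B 2/4 · (2,3)B 2/3 · (2,5)R 1/3 · (2,6)R 2/3
Row 3: (3,2)R 1/2 · (3,3)R 1/3 · (3,5)B 1/3 · (3,6)R 1/3
Row 4: (4,1)B 1/1 · (4,3)B 0/1 · (4,5)B 2/2 · (4,6)B 1/2
Row 5: (5,1)B 1/2 · (5,2)R 1/2
Row 6: (6,2)R 1/1 · (6,4)B 0/1 · (6,5)R 1/2 · (6,6)R 1/1
Sum over 25 agents: 1/2 + 0/3 + 2/3 + 2/2 + 2/3 + 1/2 + 2/2 + 2/4 + 2/3 + 1/3 + 2/3 + 1/2 + 1/3 + 1/3 + 1/3 + 1/1 + 0/1 + 2/2 + 1/2 + 1/2 + 1/2 + 1/1 + 0/1 + 1/2 + 1/1 = 14; mean = 14 ÷ 25 = 14/25 = 0.56 → 0.560.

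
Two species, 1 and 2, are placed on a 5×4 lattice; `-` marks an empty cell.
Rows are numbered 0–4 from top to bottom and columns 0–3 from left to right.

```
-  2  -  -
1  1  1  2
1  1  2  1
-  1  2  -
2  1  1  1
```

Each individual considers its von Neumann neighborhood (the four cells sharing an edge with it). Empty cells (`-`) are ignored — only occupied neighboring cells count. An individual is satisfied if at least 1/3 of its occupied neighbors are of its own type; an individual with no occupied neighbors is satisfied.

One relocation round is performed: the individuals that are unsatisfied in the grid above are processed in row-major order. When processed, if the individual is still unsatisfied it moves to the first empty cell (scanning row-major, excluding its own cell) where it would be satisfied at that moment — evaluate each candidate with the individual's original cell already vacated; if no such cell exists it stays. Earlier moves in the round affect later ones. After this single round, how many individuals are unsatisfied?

1

Initially unsatisfied (in order): (0,1), (1,3), (2,2), (2,3), (4,0).
  (0,1) → (0,3).
  (1,3): now satisfied by earlier moves; stays.
  (2,2) → (0,2).
  (2,3) → (0,0).
  (4,0) → (0,1).
Resulting grid:
1 2 2 2
1 1 1 2
1 1 - -
- 1 2 -
- 1 1 1
Unsatisfied now: (3,2).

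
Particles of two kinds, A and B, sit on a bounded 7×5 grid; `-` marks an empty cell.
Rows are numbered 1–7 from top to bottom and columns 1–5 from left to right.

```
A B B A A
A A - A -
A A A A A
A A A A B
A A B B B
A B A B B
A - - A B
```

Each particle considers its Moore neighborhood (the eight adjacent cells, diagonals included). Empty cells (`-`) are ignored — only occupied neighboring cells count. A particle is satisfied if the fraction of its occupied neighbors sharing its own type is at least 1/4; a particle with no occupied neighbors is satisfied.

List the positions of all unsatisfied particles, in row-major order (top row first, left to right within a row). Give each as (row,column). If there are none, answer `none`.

Row 1: (1,1)A 2/3 satisfied · (1,2)B 1/4 satisfied · (1,3)B 1/4 satisfied · (1,4)A 2/3 satisfied · (1,5)A 2/2 satisfied
Row 2: (2,1)A 4/5 satisfied · (2,2)A 5/7 satisfied · (2,4)A 5/6 satisfied
Row 3: (3,1)A 5/5 satisfied · (3,2)A 7/7 satisfied · (3,3)A 7/7 satisfied · (3,4)A 5/6 satisfied · (3,5)A 3/4 satisfied
Row 4: (4,1)A 5/5 satisfied · (4,2)A 7/8 satisfied · (4,3)A 6/8 satisfied · (4,4)A 4/8 satisfied · (4,5)B 2/5 satisfied
Row 5: (5,1)A 4/5 satisfied · (5,2)A 6/8 satisfied · (5,3)B 3/8 satisfied · (5,4)B 5/8 satisfied · (5,5)B 4/5 satisfied
Row 6: (6,1)A 3/4 satisfied · (6,2)B 1/6 not · (6,3)A 2/6 satisfied · (6,4)B 5/7 satisfied · (6,5)B 4/5 satisfied
Row 7: (7,1)A 1/2 satisfied · (7,4)A 1/4 satisfied · (7,5)B 2/3 satisfied

(6,2)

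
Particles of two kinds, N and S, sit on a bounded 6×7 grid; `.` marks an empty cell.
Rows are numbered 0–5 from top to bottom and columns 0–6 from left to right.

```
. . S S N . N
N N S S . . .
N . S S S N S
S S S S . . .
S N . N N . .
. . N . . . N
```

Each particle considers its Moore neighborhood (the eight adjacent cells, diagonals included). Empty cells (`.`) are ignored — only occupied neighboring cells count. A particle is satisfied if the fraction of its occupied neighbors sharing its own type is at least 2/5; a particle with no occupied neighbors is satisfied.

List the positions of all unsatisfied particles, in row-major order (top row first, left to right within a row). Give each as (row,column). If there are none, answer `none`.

Row 0: (0,2)S 3/4 ok · (0,3)S 3/4 ok · (0,4)N 0/2 unhappy · (0,6)N 0/0 ok
Row 1: (1,0)N 2/2 ok · (1,1)N 2/5 ok · (1,2)S 5/6 ok · (1,3)S 6/7 ok
Row 2: (2,0)N 2/4 ok · (2,2)S 6/7 ok · (2,3)S 6/6 ok · (2,4)S 3/4 ok · (2,5)N 0/2 unhappy · (2,6)S 0/1 unhappy
Row 3: (3,0)S 2/4 ok · (3,1)S 4/6 ok · (3,2)S 4/6 ok · (3,3)S 4/6 ok
Row 4: (4,0)S 2/3 ok · (4,1)N 1/5 unhappy · (4,3)N 2/4 ok · (4,4)N 1/2 ok
Row 5: (5,2)N 2/2 ok · (5,6)N 0/0 ok

(0,4), (2,5), (2,6), (4,1)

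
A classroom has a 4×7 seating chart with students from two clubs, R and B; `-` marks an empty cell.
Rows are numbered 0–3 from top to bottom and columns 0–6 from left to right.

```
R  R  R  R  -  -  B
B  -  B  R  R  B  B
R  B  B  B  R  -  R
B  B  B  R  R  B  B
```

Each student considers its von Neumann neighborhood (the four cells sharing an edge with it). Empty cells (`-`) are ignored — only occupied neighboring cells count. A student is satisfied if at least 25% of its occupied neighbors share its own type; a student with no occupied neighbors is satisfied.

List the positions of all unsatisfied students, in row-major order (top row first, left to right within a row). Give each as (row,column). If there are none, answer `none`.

Row 0: (0,0)R 1/2 ✓ · (0,1)R 2/2 ✓ · (0,2)R 2/3 ✓ · (0,3)R 2/2 ✓ · (0,6)B 1/1 ✓
Row 1: (1,0)B 0/2 ✗ · (1,2)B 1/3 ✓ · (1,3)R 2/4 ✓ · (1,4)R 2/3 ✓ · (1,5)B 1/2 ✓ · (1,6)B 2/3 ✓
Row 2: (2,0)R 0/3 ✗ · (2,1)B 2/3 ✓ · (2,2)B 4/4 ✓ · (2,3)B 1/4 ✓ · (2,4)R 2/3 ✓ · (2,6)R 0/2 ✗
Row 3: (3,0)B 1/2 ✓ · (3,1)B 3/3 ✓ · (3,2)B 2/3 ✓ · (3,3)R 1/3 ✓ · (3,4)R 2/3 ✓ · (3,5)B 1/2 ✓ · (3,6)B 1/2 ✓

(1,0), (2,0), (2,6)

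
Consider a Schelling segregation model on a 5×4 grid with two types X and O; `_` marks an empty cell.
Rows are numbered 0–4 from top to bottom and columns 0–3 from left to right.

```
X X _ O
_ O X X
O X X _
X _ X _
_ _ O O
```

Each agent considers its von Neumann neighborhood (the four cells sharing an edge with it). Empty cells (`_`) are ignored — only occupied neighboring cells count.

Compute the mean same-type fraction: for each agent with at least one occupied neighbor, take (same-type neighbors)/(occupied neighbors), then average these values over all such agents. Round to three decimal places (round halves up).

Row 0: (0,0)X 1/1 · (0,1)X 1/2 · (0,3)O 0/1
Row 1: (1,1)O 0/3 · (1,2)X 2/3 · (1,3)X 1/2
Row 2: (2,0)O 0/2 · (2,1)X 1/3 · (2,2)X 3/3
Row 3: (3,0)X 0/1 · (3,2)X 1/2
Row 4: (4,2)O 1/2 · (4,3)O 1/1
Sum over 13 agents: 1/1 + 1/2 + 0/1 + 0/3 + 2/3 + 1/2 + 0/2 + 1/3 + 3/3 + 0/1 + 1/2 + 1/2 + 1/1 = 6; mean = 6 ÷ 13 = 6/13 = 0.461538… → 0.462.

0.462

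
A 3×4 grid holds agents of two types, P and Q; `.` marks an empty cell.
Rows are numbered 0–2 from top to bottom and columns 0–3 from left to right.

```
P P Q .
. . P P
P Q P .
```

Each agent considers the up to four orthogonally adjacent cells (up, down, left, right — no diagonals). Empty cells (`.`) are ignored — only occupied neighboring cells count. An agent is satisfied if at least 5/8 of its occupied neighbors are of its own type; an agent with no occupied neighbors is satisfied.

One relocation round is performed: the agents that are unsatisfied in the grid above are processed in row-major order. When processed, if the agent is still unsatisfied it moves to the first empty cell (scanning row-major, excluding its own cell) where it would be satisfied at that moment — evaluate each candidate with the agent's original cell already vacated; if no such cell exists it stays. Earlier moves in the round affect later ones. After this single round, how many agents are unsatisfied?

2

Initially unsatisfied (in order): (0,1), (0,2), (2,0), (2,1), (2,2).
  (0,1) → (1,0).
  (0,2): no empty cell satisfies it; stays.
  (2,0) → (1,1).
  (2,1): no empty cell satisfies it; stays.
  (2,2) → (0,1).
Resulting grid:
P P Q .
P P P P
. Q . .
Unsatisfied now: (0,2), (2,1).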